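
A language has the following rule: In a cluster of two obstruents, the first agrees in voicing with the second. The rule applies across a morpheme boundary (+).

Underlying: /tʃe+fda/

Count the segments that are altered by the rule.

1

/f/ before /d/ (voiced) → [v]
1 segment changes.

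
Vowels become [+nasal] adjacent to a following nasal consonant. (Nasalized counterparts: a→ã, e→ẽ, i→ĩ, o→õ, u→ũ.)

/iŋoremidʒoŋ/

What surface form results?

[ĩŋorẽmidʒõŋ]

/i/ before nasal /ŋ/ → [ĩ]
/e/ before nasal /m/ → [ẽ]
/o/ before nasal /ŋ/ → [õ]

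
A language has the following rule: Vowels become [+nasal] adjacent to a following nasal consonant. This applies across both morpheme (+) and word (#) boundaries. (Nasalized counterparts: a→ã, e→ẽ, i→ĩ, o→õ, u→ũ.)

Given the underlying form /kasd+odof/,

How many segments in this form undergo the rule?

0

No segment meets the rule's conditions.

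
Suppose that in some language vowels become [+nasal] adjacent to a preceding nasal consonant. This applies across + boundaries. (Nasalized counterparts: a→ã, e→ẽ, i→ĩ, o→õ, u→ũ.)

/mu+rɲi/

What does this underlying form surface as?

[mũ+rɲĩ]

/u/ after nasal /m/ → [ũ]
/i/ after nasal /ɲ/ → [ĩ]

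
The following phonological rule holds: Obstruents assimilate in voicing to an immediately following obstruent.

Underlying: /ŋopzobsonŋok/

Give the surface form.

/p/ before /z/ (voiced) → [b]
/b/ before /s/ (voiceless) → [p]

[ŋobzopsonŋok]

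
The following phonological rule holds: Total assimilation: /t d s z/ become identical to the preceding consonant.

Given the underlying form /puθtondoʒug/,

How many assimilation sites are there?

2

/t/ after /θ/ → [θ] (total assimilation)
/d/ after /n/ → [n] (total assimilation)
2 segments change.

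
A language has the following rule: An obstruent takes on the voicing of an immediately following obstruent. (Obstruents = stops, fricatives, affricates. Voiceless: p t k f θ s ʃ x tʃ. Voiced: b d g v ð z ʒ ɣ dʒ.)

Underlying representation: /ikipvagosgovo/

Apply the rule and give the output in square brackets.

/p/ before /v/ (voiced) → [b]
/s/ before /g/ (voiced) → [z]

[ikibvagozgovo]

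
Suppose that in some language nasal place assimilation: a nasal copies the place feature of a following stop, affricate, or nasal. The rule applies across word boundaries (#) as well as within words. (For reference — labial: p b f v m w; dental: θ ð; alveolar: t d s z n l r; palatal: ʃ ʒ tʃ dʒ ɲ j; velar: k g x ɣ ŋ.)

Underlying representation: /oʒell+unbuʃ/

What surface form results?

[oʒell+umbuʃ]

/n/ before /b/ (labial) → [m]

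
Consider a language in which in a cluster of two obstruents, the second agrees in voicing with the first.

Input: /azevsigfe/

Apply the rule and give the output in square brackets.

[azevzigve]

/s/ after /v/ (voiced) → [z]
/f/ after /g/ (voiced) → [v]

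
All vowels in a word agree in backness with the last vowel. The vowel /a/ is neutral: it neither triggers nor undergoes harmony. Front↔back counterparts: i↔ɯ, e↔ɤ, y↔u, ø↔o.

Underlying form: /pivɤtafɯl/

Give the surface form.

[pɯvɤtafɯl]

/i/ harmonizes with /ɯ/ ([+back]) → [ɯ]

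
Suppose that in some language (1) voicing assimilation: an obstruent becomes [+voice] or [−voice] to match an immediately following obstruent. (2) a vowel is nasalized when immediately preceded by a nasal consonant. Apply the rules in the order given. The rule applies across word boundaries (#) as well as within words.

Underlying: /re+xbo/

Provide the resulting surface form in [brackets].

[re+ɣbo]

Rule 1: /x/ before /b/ (voiced) → [ɣ]
After rule 1: re+ɣbo
Rule 2: no segment meets the rule's conditions; no change.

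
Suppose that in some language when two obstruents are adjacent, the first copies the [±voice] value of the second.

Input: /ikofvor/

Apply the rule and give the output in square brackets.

/f/ before /v/ (voiced) → [v]

[ikovvor]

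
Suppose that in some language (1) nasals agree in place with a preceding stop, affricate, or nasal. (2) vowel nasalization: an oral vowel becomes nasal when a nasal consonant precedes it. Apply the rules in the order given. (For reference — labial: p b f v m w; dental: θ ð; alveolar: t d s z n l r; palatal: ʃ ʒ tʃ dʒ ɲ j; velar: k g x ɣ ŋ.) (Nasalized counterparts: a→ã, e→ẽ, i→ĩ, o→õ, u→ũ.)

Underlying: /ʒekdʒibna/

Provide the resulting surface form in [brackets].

Rule 1: /n/ after /b/ (labial) → [m]
After rule 1: ʒekdʒibma
Rule 2: /a/ after nasal /m/ → [ã]

[ʒekdʒibmã]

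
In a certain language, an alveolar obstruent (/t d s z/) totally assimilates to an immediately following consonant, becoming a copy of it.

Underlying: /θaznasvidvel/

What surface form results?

/z/ before /n/ → [n] (total assimilation)
/s/ before /v/ → [v] (total assimilation)
/d/ before /v/ → [v] (total assimilation)

[θannavvivvel]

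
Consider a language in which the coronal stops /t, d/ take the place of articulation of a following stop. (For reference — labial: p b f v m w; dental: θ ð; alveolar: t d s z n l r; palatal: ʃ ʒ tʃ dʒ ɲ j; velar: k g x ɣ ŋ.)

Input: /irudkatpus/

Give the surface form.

[irugkappus]

/d/ before /k/ (velar) → [g]
/t/ before /p/ (labial) → [p]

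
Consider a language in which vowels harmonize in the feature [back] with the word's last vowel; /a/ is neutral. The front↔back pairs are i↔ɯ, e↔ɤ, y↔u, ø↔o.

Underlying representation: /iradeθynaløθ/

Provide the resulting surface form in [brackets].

[iradeθynaløθ]

no segment meets the rule's conditions; no change.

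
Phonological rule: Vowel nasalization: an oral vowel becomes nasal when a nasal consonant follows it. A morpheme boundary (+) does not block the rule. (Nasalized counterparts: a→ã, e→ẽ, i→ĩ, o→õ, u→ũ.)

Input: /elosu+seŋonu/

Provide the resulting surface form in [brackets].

[elosu+sẽŋõnu]

/e/ before nasal /ŋ/ → [ẽ]
/o/ before nasal /n/ → [õ]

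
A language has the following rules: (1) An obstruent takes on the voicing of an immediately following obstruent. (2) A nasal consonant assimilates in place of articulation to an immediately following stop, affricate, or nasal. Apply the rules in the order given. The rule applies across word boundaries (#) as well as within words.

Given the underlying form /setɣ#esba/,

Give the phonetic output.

[sedɣ#ezba]

Rule 1: /t/ before /ɣ/ (voiced) → [d]
Rule 1: /s/ before /b/ (voiced) → [z]
After rule 1: sedɣ#ezba
Rule 2: no segment meets the rule's conditions; no change.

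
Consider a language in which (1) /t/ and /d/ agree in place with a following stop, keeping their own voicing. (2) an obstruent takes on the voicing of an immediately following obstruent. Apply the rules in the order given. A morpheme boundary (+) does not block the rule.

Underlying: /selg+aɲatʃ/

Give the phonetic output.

Rule 1: no segment meets the rule's conditions; no change.
After rule 1: selg+aɲatʃ
Rule 2: no segment meets the rule's conditions; no change.

[selg+aɲatʃ]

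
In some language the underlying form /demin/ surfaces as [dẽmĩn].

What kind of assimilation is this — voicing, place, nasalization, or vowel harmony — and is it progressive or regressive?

/e/→[ẽ] /i/→[ĩ].
Each target copies a feature from the following segment, so the direction is regressive.

nasalization, regressive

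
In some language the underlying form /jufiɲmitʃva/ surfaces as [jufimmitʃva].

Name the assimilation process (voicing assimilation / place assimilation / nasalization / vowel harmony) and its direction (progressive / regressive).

/ɲ/→[m].
Each target copies a feature from the following segment, so the direction is regressive.

place assimilation, regressive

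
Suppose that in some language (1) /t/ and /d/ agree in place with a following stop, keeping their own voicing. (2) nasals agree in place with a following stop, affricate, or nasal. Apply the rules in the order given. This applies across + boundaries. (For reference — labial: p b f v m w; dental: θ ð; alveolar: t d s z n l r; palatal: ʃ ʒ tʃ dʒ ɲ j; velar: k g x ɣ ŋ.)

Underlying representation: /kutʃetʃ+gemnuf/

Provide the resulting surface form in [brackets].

[kutʃetʃ+gennuf]

Rule 1: no segment meets the rule's conditions; no change.
After rule 1: kutʃetʃ+gemnuf
Rule 2: /m/ before /n/ (alveolar) → [n]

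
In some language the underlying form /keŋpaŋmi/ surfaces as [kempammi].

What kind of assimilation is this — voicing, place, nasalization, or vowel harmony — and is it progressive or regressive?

place assimilation, regressive

/ŋ/→[m] /ŋ/→[m].
Each target copies a feature from the following segment, so the direction is regressive.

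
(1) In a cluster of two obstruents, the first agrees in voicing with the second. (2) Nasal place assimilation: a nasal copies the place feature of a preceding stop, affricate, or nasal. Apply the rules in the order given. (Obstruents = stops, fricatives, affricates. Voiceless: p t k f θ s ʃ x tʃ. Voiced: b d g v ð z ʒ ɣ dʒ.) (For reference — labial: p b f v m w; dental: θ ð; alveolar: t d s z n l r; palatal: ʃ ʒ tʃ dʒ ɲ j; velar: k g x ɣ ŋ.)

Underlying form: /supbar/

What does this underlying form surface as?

Rule 1: /p/ before /b/ (voiced) → [b]
After rule 1: subbar
Rule 2: no segment meets the rule's conditions; no change.

[subbar]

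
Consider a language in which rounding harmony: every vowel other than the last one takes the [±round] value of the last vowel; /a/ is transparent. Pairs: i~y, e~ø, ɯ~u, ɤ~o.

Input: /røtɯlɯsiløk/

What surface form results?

[røtulusyløk]

/ɯ/ harmonizes with /ø/ ([+round]) → [u]
/ɯ/ harmonizes with /ø/ ([+round]) → [u]
/i/ harmonizes with /ø/ ([+round]) → [y]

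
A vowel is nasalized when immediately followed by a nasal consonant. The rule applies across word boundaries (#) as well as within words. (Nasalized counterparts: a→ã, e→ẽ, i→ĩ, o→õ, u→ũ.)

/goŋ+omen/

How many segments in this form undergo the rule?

3

/o/ before nasal /ŋ/ → [õ]
/o/ before nasal /m/ → [õ]
/e/ before nasal /n/ → [ẽ]
3 segments change.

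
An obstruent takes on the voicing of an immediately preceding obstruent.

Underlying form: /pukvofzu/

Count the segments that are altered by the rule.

/v/ after /k/ (voiceless) → [f]
/z/ after /f/ (voiceless) → [s]
2 segments change.

2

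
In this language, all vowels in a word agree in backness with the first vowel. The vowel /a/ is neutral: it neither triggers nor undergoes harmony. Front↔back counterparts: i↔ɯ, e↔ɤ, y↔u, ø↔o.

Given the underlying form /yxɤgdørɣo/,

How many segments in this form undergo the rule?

2

/ɤ/ harmonizes with /y/ ([-back]) → [e]
/o/ harmonizes with /y/ ([-back]) → [ø]
2 segments change.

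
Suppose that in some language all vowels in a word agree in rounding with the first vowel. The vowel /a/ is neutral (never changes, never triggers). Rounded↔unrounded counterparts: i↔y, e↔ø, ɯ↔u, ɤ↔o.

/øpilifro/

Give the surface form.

[øpylyfro]

/i/ harmonizes with /ø/ ([+round]) → [y]
/i/ harmonizes with /ø/ ([+round]) → [y]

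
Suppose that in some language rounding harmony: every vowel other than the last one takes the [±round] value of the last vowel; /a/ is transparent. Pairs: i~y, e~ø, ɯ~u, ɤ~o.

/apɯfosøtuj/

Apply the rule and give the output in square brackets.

[apufosøtuj]

/ɯ/ harmonizes with /u/ ([+round]) → [u]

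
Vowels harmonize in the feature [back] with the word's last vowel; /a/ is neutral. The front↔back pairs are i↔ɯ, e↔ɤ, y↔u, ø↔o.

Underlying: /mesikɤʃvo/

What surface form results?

[mɤsɯkɤʃvo]

/e/ harmonizes with /o/ ([+back]) → [ɤ]
/i/ harmonizes with /o/ ([+back]) → [ɯ]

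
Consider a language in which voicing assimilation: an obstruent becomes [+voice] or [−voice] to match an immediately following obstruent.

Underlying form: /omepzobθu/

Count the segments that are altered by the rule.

2

/p/ before /z/ (voiced) → [b]
/b/ before /θ/ (voiceless) → [p]
2 segments change.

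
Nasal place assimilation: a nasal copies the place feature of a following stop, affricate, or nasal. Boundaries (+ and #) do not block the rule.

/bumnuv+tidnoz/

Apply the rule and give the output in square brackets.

/m/ before /n/ (alveolar) → [n]

[bunnuv+tidnoz]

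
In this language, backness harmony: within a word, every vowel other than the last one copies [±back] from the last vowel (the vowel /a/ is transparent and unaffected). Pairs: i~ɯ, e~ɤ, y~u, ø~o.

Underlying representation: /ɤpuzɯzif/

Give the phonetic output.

/ɤ/ harmonizes with /i/ ([-back]) → [e]
/u/ harmonizes with /i/ ([-back]) → [y]
/ɯ/ harmonizes with /i/ ([-back]) → [i]

[epyzizif]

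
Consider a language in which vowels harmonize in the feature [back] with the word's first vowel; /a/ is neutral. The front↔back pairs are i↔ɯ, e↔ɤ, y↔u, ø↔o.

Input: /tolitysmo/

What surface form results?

/i/ harmonizes with /o/ ([+back]) → [ɯ]
/y/ harmonizes with /o/ ([+back]) → [u]

[tolɯtusmo]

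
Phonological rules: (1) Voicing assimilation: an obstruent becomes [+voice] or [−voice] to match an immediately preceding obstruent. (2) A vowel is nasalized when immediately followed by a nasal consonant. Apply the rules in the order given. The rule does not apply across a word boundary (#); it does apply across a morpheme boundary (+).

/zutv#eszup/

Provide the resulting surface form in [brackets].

[zutf#essup]

Rule 1: /v/ after /t/ (voiceless) → [f]
Rule 1: /z/ after /s/ (voiceless) → [s]
After rule 1: zutf#essup
Rule 2: no segment meets the rule's conditions; no change.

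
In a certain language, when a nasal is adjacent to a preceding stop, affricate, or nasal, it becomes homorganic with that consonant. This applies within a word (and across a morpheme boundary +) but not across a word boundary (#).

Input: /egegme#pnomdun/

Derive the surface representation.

/m/ after /g/ (velar) → [ŋ]
/n/ after /p/ (labial) → [m]

[egegŋe#pmomdun]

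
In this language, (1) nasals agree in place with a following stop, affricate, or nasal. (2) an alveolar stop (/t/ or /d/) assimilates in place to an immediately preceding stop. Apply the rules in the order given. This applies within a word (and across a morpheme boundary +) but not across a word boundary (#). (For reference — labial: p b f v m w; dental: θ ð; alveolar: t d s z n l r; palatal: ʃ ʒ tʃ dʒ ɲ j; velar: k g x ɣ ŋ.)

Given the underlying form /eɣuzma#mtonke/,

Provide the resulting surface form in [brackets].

[eɣuzma#ntoŋke]

Rule 1: /m/ before /t/ (alveolar) → [n]
Rule 1: /n/ before /k/ (velar) → [ŋ]
After rule 1: eɣuzma#ntoŋke
Rule 2: no segment meets the rule's conditions; no change.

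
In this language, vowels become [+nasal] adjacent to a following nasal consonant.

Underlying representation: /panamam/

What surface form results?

/a/ before nasal /n/ → [ã]
/a/ before nasal /m/ → [ã]
/a/ before nasal /m/ → [ã]

[pãnãmãm]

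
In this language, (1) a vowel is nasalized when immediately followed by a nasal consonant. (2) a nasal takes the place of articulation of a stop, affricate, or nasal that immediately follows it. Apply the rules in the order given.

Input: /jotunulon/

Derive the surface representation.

Rule 1: /u/ before nasal /n/ → [ũ]
Rule 1: /o/ before nasal /n/ → [õ]
After rule 1: jotũnulõn
Rule 2: no segment meets the rule's conditions; no change.

[jotũnulõn]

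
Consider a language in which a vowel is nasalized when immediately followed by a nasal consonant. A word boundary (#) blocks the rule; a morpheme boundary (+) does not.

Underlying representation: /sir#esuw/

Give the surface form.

no segment meets the rule's conditions; no change.

[sir#esuw]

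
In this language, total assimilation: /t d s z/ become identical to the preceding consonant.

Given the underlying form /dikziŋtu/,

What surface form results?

[dikkiŋŋu]

/z/ after /k/ → [k] (total assimilation)
/t/ after /ŋ/ → [ŋ] (total assimilation)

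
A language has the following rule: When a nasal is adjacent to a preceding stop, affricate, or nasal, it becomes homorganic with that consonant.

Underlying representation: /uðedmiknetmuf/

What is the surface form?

/m/ after /d/ (alveolar) → [n]
/n/ after /k/ (velar) → [ŋ]
/m/ after /t/ (alveolar) → [n]

[uðednikŋetnuf]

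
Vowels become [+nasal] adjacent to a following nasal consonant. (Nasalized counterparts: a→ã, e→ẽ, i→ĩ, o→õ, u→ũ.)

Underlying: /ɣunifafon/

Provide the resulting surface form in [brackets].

[ɣũnifafõn]

/u/ before nasal /n/ → [ũ]
/o/ before nasal /n/ → [õ]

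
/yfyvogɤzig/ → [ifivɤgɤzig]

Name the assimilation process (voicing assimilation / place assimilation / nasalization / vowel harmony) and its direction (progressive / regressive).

/y/→[i] /y/→[i] /o/→[ɤ].
Vowels agree with the last vowel, so the harmony is regressive.

vowel harmony, regressive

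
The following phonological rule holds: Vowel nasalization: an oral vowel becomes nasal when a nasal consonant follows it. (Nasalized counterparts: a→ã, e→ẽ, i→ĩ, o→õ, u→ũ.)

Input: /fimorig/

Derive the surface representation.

/i/ before nasal /m/ → [ĩ]

[fĩmorig]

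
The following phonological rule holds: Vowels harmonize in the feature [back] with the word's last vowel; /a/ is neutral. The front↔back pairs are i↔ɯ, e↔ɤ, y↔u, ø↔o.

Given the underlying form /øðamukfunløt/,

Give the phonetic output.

[øðamykfynløt]

/u/ harmonizes with /ø/ ([-back]) → [y]
/u/ harmonizes with /ø/ ([-back]) → [y]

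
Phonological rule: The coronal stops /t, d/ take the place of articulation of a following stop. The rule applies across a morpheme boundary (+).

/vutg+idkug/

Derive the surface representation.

/t/ before /g/ (velar) → [k]
/d/ before /k/ (velar) → [g]

[vukg+igkug]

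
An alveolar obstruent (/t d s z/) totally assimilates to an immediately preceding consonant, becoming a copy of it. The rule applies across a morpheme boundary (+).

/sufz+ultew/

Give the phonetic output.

/z/ after /f/ → [f] (total assimilation)
/t/ after /l/ → [l] (total assimilation)

[suff+ullew]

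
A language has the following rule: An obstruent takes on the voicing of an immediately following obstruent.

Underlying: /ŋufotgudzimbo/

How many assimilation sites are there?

1

/t/ before /g/ (voiced) → [d]
1 segment changes.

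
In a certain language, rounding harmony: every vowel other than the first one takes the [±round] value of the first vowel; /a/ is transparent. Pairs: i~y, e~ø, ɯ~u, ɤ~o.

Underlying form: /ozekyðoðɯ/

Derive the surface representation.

/e/ harmonizes with /o/ ([+round]) → [ø]
/ɯ/ harmonizes with /o/ ([+round]) → [u]

[ozøkyðoðu]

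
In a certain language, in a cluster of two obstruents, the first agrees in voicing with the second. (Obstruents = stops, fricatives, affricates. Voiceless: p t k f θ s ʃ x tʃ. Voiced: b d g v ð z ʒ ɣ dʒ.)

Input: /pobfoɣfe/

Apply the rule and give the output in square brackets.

/b/ before /f/ (voiceless) → [p]
/ɣ/ before /f/ (voiceless) → [x]

[popfoxfe]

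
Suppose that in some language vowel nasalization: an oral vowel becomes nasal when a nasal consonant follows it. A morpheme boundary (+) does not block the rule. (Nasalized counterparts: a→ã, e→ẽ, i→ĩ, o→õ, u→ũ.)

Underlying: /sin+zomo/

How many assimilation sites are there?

/i/ before nasal /n/ → [ĩ]
/o/ before nasal /m/ → [õ]
2 segments change.

2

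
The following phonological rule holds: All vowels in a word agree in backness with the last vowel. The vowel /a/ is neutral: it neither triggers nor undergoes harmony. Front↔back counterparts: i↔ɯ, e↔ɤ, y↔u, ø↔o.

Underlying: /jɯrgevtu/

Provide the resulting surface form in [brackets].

[jɯrgɤvtu]

/e/ harmonizes with /u/ ([+back]) → [ɤ]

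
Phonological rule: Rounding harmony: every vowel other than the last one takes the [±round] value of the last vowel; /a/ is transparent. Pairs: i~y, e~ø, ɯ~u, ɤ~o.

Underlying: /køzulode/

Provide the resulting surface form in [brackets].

[kezɯlɤde]

/ø/ harmonizes with /e/ ([-round]) → [e]
/u/ harmonizes with /e/ ([-round]) → [ɯ]
/o/ harmonizes with /e/ ([-round]) → [ɤ]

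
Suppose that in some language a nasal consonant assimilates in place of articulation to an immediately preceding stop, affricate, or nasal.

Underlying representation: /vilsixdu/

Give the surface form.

no segment meets the rule's conditions; no change.

[vilsixdu]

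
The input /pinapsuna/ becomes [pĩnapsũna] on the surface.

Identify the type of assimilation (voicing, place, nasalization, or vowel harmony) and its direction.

/i/→[ĩ] /u/→[ũ].
Each target copies a feature from the following segment, so the direction is regressive.

nasalization, regressive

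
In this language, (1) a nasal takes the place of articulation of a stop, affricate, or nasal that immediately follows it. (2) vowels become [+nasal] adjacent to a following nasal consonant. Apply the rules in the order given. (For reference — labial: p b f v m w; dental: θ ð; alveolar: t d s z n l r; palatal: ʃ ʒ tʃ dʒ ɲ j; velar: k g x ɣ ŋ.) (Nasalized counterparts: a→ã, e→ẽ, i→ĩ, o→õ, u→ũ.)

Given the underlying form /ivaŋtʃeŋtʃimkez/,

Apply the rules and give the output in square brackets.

[ivãɲtʃẽɲtʃĩŋkez]

Rule 1: /ŋ/ before /tʃ/ (palatal) → [ɲ]
Rule 1: /ŋ/ before /tʃ/ (palatal) → [ɲ]
Rule 1: /m/ before /k/ (velar) → [ŋ]
After rule 1: ivaɲtʃeɲtʃiŋkez
Rule 2: /a/ before nasal /ɲ/ → [ã]
Rule 2: /e/ before nasal /ɲ/ → [ẽ]
Rule 2: /i/ before nasal /ŋ/ → [ĩ]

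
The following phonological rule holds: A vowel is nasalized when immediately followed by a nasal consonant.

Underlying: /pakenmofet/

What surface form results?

/e/ before nasal /n/ → [ẽ]

[pakẽnmofet]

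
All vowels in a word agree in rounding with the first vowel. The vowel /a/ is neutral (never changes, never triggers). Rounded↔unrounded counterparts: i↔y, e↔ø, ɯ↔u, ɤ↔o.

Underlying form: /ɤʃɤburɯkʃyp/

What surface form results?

/u/ harmonizes with /ɤ/ ([-round]) → [ɯ]
/y/ harmonizes with /ɤ/ ([-round]) → [i]

[ɤʃɤbɯrɯkʃip]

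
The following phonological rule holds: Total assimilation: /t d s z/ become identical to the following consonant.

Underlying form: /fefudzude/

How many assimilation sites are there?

/d/ before /z/ → [z] (total assimilation)
1 segment changes.

1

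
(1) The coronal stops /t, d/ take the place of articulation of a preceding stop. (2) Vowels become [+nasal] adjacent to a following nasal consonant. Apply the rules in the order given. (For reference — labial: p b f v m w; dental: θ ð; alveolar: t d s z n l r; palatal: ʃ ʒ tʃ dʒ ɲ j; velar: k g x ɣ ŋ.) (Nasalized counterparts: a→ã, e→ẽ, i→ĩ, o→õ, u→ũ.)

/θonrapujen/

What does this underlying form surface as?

[θõnrapujẽn]

Rule 1: no segment meets the rule's conditions; no change.
After rule 1: θonrapujen
Rule 2: /o/ before nasal /n/ → [õ]
Rule 2: /e/ before nasal /n/ → [ẽ]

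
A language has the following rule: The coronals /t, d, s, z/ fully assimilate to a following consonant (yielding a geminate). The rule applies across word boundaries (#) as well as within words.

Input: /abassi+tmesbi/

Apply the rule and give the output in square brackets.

[abassi+mmebbi]

/t/ before /m/ → [m] (total assimilation)
/s/ before /b/ → [b] (total assimilation)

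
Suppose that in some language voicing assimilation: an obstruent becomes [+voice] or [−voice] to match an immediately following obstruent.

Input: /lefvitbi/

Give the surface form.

/f/ before /v/ (voiced) → [v]
/t/ before /b/ (voiced) → [d]

[levvidbi]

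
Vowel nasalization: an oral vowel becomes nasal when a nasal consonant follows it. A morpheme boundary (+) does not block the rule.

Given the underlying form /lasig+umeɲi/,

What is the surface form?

[lasig+ũmẽɲi]

/u/ before nasal /m/ → [ũ]
/e/ before nasal /ɲ/ → [ẽ]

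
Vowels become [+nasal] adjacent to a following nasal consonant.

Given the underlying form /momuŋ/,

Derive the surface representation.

/o/ before nasal /m/ → [õ]
/u/ before nasal /ŋ/ → [ũ]

[mõmũŋ]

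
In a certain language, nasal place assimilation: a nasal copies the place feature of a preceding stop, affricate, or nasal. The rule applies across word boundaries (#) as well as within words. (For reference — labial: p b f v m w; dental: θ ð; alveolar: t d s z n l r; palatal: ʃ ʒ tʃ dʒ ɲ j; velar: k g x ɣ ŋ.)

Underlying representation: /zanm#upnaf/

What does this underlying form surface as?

/m/ after /n/ (alveolar) → [n]
/n/ after /p/ (labial) → [m]

[zann#upmaf]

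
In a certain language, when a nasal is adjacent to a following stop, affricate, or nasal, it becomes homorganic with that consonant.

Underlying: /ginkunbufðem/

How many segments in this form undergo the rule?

/n/ before /k/ (velar) → [ŋ]
/n/ before /b/ (labial) → [m]
2 segments change.

2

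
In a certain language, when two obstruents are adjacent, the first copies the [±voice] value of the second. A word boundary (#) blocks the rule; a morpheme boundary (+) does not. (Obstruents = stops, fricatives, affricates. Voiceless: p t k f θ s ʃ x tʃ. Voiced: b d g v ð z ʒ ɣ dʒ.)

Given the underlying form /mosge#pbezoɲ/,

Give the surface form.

/s/ before /g/ (voiced) → [z]
/p/ before /b/ (voiced) → [b]

[mozge#bbezoɲ]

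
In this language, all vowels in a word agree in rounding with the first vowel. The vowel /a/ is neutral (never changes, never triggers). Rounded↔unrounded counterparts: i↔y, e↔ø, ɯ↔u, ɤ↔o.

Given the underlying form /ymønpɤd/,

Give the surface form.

[ymønpod]

/ɤ/ harmonizes with /y/ ([+round]) → [o]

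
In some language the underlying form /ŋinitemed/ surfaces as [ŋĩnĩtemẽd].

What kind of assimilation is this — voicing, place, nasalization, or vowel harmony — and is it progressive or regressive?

/i/→[ĩ] /i/→[ĩ] /e/→[ẽ].
Each target copies a feature from the preceding segment, so the direction is progressive.

nasalization, progressive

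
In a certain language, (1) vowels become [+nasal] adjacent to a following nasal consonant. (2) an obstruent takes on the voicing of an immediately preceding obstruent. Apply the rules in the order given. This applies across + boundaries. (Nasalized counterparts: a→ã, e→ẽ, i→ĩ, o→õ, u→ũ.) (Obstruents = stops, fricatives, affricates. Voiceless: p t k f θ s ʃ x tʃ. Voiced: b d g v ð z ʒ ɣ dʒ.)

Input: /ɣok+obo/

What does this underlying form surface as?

Rule 1: no segment meets the rule's conditions; no change.
After rule 1: ɣok+obo
Rule 2: no segment meets the rule's conditions; no change.

[ɣok+obo]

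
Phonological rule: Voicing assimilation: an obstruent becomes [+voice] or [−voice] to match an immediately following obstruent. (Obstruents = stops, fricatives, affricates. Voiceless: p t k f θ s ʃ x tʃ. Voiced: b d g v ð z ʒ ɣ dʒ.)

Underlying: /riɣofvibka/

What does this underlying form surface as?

/f/ before /v/ (voiced) → [v]
/b/ before /k/ (voiceless) → [p]

[riɣovvipka]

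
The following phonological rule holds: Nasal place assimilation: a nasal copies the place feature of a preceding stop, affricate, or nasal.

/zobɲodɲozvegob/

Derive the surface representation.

[zobmodnozvegob]

/ɲ/ after /b/ (labial) → [m]
/ɲ/ after /d/ (alveolar) → [n]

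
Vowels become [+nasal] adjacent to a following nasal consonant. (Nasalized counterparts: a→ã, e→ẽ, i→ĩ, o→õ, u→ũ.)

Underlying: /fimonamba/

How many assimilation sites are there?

/i/ before nasal /m/ → [ĩ]
/o/ before nasal /n/ → [õ]
/a/ before nasal /m/ → [ã]
3 segments change.

3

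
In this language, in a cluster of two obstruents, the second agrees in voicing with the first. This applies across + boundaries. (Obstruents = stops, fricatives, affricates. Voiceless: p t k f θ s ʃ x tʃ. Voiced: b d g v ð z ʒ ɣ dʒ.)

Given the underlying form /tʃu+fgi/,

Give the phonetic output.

/g/ after /f/ (voiceless) → [k]

[tʃu+fki]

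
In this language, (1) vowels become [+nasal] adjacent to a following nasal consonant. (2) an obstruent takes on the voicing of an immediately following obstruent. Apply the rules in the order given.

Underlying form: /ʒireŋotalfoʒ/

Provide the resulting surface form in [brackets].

[ʒirẽŋotalfoʒ]

Rule 1: /e/ before nasal /ŋ/ → [ẽ]
After rule 1: ʒirẽŋotalfoʒ
Rule 2: no segment meets the rule's conditions; no change.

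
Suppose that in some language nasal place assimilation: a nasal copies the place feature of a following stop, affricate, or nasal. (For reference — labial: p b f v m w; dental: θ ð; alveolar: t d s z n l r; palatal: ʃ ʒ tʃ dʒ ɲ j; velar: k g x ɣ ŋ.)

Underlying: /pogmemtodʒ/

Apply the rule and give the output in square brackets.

/m/ before /t/ (alveolar) → [n]

[pogmentodʒ]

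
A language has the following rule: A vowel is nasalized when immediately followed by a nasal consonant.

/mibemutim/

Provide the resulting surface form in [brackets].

/e/ before nasal /m/ → [ẽ]
/i/ before nasal /m/ → [ĩ]

[mibẽmutĩm]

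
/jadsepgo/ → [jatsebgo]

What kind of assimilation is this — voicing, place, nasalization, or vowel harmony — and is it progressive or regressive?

voicing assimilation, regressive

/d/→[t] /p/→[b].
Each target copies a feature from the following segment, so the direction is regressive.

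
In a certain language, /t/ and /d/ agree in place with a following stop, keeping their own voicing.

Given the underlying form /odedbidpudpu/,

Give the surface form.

[odebbibpubpu]

/d/ before /b/ (labial) → [b]
/d/ before /p/ (labial) → [b]
/d/ before /p/ (labial) → [b]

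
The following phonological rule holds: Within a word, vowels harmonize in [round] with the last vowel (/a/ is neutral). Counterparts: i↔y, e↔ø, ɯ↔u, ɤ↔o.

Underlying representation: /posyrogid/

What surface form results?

/o/ harmonizes with /i/ ([-round]) → [ɤ]
/y/ harmonizes with /i/ ([-round]) → [i]
/o/ harmonizes with /i/ ([-round]) → [ɤ]

[pɤsirɤgid]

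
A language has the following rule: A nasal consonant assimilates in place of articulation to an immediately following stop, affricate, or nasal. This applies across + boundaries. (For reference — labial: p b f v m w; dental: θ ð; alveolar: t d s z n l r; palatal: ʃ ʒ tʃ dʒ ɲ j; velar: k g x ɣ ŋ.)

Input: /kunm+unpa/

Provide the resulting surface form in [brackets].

/n/ before /m/ (labial) → [m]
/n/ before /p/ (labial) → [m]

[kumm+umpa]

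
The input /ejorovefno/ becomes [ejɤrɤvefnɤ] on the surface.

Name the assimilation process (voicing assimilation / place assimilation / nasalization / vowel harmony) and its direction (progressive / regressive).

vowel harmony, progressive

/o/→[ɤ] /o/→[ɤ] /o/→[ɤ].
Vowels agree with the first vowel, so the harmony is progressive.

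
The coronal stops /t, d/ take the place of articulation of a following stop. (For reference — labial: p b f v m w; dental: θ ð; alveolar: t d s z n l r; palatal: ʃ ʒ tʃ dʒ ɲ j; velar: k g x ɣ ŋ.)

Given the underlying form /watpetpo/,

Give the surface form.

/t/ before /p/ (labial) → [p]
/t/ before /p/ (labial) → [p]

[wappeppo]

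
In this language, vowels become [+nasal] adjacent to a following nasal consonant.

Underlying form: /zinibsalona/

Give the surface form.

[zĩnibsalõna]

/i/ before nasal /n/ → [ĩ]
/o/ before nasal /n/ → [õ]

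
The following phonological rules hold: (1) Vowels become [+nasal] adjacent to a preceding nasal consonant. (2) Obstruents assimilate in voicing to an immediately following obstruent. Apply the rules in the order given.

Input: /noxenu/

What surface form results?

[nõxenũ]

Rule 1: /o/ after nasal /n/ → [õ]
Rule 1: /u/ after nasal /n/ → [ũ]
After rule 1: nõxenũ
Rule 2: no segment meets the rule's conditions; no change.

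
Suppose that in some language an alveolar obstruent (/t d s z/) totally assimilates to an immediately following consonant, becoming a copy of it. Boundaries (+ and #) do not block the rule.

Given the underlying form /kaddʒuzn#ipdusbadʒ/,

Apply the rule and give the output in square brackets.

/d/ before /dʒ/ → [dʒ] (total assimilation)
/z/ before /n/ → [n] (total assimilation)
/s/ before /b/ → [b] (total assimilation)

[kadʒdʒunn#ipdubbadʒ]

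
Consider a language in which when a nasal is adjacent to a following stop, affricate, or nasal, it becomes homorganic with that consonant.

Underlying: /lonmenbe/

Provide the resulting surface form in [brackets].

/n/ before /m/ (labial) → [m]
/n/ before /b/ (labial) → [m]

[lommembe]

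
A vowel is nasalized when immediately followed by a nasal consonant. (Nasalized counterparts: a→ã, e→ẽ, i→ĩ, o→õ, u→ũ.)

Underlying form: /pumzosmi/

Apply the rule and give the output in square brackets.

/u/ before nasal /m/ → [ũ]

[pũmzosmi]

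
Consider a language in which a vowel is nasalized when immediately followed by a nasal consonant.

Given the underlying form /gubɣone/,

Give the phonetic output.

[gubɣõne]

/o/ before nasal /n/ → [õ]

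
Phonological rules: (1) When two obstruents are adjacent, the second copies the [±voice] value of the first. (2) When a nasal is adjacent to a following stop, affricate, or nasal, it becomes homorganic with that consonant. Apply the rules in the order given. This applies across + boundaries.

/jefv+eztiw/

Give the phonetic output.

Rule 1: /v/ after /f/ (voiceless) → [f]
Rule 1: /t/ after /z/ (voiced) → [d]
After rule 1: jeff+ezdiw
Rule 2: no segment meets the rule's conditions; no change.

[jeff+ezdiw]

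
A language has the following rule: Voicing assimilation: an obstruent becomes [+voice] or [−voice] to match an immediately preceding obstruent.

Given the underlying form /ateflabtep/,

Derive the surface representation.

/t/ after /b/ (voiced) → [d]

[ateflabdep]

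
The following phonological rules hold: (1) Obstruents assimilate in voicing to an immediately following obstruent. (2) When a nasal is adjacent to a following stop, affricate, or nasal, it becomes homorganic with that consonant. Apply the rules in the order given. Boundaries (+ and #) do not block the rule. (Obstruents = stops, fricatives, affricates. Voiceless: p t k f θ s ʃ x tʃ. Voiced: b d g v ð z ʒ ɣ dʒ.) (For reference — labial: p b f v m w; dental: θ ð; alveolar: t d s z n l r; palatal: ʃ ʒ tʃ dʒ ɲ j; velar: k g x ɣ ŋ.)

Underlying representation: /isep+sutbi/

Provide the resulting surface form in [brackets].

[isep+sudbi]

Rule 1: /t/ before /b/ (voiced) → [d]
After rule 1: isep+sudbi
Rule 2: no segment meets the rule's conditions; no change.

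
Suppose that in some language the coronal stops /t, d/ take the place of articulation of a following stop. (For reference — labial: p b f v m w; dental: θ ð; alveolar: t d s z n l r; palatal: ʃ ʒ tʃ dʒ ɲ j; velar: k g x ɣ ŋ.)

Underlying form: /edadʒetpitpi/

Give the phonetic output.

/t/ before /p/ (labial) → [p]
/t/ before /p/ (labial) → [p]

[edadʒeppippi]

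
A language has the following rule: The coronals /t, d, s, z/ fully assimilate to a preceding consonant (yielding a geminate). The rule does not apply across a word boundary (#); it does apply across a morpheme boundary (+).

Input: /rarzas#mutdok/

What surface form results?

/z/ after /r/ → [r] (total assimilation)
/d/ after /t/ → [t] (total assimilation)

[rarras#muttok]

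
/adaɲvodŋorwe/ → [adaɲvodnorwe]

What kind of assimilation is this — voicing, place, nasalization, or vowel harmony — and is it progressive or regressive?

place assimilation, progressive

/ŋ/→[n].
Each target copies a feature from the preceding segment, so the direction is progressive.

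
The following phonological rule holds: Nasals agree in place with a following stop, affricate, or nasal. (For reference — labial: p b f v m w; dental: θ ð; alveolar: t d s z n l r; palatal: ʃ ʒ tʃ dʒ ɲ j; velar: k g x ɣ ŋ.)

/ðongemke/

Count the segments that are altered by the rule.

/n/ before /g/ (velar) → [ŋ]
/m/ before /k/ (velar) → [ŋ]
2 segments change.

2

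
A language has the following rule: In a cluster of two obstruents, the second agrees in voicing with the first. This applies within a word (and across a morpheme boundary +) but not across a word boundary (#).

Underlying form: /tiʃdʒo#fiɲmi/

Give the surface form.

[tiʃtʃo#fiɲmi]

/dʒ/ after /ʃ/ (voiceless) → [tʃ]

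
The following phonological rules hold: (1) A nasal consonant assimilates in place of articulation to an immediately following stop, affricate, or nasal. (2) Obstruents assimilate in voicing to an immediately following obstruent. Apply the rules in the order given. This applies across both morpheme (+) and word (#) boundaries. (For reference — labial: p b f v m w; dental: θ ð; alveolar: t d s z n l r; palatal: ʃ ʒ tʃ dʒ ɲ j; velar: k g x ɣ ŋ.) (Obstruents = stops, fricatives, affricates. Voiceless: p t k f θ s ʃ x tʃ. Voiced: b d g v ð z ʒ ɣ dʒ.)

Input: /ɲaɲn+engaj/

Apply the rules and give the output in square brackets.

[ɲann+eŋgaj]

Rule 1: /ɲ/ before /n/ (alveolar) → [n]
Rule 1: /n/ before /g/ (velar) → [ŋ]
After rule 1: ɲann+eŋgaj
Rule 2: no segment meets the rule's conditions; no change.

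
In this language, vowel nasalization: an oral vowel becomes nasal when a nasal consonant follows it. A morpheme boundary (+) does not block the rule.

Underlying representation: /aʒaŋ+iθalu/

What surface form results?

[aʒãŋ+iθalu]

/a/ before nasal /ŋ/ → [ã]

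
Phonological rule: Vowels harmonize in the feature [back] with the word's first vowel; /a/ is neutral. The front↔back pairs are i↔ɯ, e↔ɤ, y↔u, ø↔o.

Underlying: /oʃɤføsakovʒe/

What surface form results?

/ø/ harmonizes with /o/ ([+back]) → [o]
/e/ harmonizes with /o/ ([+back]) → [ɤ]

[oʃɤfosakovʒɤ]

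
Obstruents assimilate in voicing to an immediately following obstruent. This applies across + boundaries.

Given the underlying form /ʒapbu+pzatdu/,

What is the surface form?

[ʒabbu+bzaddu]

/p/ before /b/ (voiced) → [b]
/p/ before /z/ (voiced) → [b]
/t/ before /d/ (voiced) → [d]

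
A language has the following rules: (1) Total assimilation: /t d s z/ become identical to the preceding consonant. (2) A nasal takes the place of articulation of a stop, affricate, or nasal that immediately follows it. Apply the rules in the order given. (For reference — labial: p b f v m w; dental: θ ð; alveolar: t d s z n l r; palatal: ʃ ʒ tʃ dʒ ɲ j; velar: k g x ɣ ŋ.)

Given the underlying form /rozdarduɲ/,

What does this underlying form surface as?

[rozzarruɲ]

Rule 1: /d/ after /z/ → [z] (total assimilation)
Rule 1: /d/ after /r/ → [r] (total assimilation)
After rule 1: rozzarruɲ
Rule 2: no segment meets the rule's conditions; no change.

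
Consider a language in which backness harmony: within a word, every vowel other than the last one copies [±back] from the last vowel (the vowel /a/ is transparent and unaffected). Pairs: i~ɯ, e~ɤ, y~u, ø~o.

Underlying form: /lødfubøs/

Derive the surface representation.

[lødfybøs]

/u/ harmonizes with /ø/ ([-back]) → [y]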